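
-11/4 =-2.75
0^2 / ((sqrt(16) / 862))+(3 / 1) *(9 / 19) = 27 / 19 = 1.42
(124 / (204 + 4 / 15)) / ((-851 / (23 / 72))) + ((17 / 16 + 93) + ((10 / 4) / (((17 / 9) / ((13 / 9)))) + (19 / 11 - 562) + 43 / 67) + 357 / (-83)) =-165505798636859 / 353676530328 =-467.96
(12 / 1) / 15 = 4 / 5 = 0.80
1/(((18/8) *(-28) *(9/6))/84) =-8/9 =-0.89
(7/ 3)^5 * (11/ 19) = 184877/ 4617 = 40.04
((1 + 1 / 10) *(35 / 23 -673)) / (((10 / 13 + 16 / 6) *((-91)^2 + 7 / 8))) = -4416984 / 170164925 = -0.03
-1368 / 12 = -114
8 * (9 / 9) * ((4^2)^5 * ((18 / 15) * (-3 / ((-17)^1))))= 150994944 / 85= 1776411.11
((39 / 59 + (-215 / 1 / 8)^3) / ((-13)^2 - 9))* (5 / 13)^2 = -2931720785 / 163364864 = -17.95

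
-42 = -42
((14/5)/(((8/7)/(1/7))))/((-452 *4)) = -7/36160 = -0.00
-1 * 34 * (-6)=204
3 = 3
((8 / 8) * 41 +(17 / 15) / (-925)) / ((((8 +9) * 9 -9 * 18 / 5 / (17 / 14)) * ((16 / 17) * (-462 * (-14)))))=82199981 / 1541721535200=0.00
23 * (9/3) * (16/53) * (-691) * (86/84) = -5467192/371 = -14736.37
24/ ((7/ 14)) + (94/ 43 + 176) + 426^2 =7813194/ 43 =181702.19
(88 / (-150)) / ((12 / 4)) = -44 / 225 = -0.20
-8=-8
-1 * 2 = -2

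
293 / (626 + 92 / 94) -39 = -1135481 / 29468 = -38.53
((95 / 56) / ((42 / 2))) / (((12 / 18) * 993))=95 / 778512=0.00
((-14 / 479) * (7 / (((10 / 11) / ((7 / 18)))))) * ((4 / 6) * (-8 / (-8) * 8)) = -30184 / 64665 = -0.47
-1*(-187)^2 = -34969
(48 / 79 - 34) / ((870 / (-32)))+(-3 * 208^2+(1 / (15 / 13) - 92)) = -1487797223 / 11455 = -129881.91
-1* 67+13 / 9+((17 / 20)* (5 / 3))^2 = -9151 / 144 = -63.55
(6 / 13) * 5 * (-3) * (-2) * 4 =720 / 13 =55.38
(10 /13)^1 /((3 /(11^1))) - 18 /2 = -241 /39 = -6.18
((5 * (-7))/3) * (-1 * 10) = 350/3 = 116.67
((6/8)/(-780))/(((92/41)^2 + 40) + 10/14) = -11767/559866320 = -0.00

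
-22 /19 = -1.16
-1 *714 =-714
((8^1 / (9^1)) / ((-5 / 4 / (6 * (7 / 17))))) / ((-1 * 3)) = 448 / 765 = 0.59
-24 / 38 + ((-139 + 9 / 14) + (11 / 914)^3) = -14114639283789 / 101552408552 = -138.99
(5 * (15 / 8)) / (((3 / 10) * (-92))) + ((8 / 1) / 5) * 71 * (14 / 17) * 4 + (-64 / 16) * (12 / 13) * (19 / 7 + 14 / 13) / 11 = 151665381547 / 407046640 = 372.60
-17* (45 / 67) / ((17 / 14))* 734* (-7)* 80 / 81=28772800 / 603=47716.09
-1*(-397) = 397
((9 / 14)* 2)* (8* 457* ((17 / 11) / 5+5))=24955.76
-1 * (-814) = 814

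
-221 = -221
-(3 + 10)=-13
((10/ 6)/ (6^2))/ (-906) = -0.00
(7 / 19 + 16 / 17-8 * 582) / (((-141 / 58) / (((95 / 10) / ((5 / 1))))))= 2906699 / 799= 3637.92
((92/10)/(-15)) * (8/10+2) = -644/375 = -1.72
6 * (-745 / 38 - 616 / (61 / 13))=-1049247 / 1159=-905.30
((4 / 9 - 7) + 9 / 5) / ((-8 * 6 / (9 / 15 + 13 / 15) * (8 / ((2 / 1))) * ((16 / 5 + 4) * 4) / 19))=22363 / 933120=0.02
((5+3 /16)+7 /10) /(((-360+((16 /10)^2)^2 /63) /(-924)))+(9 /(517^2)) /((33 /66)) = 20819667309633 /1377355185184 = 15.12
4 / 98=2 / 49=0.04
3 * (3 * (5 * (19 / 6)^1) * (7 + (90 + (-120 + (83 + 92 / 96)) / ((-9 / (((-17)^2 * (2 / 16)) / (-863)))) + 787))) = 125212602145 / 994176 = 125946.11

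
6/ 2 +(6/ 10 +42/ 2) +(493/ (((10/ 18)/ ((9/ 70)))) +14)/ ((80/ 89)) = 4678937/ 28000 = 167.10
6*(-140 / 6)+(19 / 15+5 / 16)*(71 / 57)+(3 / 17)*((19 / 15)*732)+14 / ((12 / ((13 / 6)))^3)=7737775021 / 301397760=25.67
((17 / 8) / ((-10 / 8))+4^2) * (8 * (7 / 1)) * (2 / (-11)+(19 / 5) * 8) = 604968 / 25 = 24198.72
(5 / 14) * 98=35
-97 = -97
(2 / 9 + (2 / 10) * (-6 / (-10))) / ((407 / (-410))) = -574 / 1665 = -0.34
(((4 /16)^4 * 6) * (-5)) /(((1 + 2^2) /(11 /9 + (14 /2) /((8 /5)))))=-403 /3072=-0.13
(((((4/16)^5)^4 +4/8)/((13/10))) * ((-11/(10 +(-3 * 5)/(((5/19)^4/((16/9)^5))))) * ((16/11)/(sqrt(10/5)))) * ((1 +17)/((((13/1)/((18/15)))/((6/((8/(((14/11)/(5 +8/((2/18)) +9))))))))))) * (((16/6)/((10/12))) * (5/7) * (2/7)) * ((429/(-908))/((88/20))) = -1643415634625535275625 * sqrt(2)/22934240332873011085132693504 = -0.00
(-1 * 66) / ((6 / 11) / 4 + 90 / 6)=-484 / 111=-4.36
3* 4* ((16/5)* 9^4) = 1259712/5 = 251942.40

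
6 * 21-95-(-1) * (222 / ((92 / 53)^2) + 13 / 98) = 21734067 / 207368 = 104.81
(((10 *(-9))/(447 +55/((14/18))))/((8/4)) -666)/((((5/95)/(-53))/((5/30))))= 270088477/2416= 111791.59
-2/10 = -1/5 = -0.20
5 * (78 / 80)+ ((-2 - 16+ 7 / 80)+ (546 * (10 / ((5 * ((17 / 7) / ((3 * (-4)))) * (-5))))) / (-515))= -10599113 / 700400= -15.13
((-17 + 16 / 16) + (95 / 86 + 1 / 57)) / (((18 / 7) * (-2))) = 510517 / 176472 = 2.89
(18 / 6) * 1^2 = 3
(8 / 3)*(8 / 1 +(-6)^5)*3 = -62144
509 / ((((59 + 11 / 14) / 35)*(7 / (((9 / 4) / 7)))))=2545 / 186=13.68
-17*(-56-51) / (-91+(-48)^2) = 1819 / 2213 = 0.82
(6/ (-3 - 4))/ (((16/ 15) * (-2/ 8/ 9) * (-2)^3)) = -405/ 112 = -3.62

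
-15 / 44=-0.34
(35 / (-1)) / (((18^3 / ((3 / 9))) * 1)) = -35 / 17496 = -0.00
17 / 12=1.42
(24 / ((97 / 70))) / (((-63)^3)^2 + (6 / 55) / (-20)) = 0.00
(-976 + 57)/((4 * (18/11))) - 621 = -54821/72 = -761.40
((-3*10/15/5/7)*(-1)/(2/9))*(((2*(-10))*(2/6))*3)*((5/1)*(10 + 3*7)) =-5580/7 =-797.14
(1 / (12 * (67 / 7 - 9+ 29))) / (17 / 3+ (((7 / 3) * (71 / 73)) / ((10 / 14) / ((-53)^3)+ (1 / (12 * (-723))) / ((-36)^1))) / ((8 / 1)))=-265485451 / 16742896171574940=-0.00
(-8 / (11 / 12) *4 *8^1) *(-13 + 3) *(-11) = -30720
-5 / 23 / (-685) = 1 / 3151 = 0.00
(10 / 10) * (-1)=-1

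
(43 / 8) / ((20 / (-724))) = -7783 / 40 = -194.58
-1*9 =-9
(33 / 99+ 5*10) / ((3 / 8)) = 1208 / 9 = 134.22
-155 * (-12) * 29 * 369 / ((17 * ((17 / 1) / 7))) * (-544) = -4458464640 / 17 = -262262625.88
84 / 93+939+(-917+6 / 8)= 23.65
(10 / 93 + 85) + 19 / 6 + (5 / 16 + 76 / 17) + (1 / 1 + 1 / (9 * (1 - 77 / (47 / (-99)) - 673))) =171028884755 / 1818352368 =94.06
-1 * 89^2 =-7921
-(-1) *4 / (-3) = -4 / 3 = -1.33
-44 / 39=-1.13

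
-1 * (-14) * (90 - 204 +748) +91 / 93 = 825559 / 93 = 8876.98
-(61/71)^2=-3721/5041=-0.74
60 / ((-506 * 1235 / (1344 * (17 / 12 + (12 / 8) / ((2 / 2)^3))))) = -23520 / 62491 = -0.38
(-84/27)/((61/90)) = -280/61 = -4.59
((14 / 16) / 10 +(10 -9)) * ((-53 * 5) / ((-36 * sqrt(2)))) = 1537 * sqrt(2) / 384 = 5.66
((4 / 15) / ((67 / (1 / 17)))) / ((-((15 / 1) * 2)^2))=-1 / 3844125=-0.00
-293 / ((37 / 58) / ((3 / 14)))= -25491 / 259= -98.42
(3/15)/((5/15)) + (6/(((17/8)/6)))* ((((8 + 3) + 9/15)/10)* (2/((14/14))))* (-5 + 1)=-66561/425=-156.61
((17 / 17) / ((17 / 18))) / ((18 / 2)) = 2 / 17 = 0.12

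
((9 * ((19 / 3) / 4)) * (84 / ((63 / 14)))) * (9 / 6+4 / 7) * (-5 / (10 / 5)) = -1377.50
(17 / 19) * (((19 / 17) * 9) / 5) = 9 / 5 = 1.80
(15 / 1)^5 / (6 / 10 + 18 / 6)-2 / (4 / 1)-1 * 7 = 210930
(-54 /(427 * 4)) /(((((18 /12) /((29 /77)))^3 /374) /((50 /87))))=-5718800 /53165343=-0.11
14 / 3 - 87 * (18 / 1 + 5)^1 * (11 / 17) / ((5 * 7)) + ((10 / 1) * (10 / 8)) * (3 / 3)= -70781 / 3570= -19.83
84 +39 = 123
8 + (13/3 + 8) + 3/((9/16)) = 77/3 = 25.67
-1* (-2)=2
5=5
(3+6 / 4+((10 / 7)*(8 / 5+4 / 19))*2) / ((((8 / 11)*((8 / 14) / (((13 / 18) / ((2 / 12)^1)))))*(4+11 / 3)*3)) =367939 / 83904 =4.39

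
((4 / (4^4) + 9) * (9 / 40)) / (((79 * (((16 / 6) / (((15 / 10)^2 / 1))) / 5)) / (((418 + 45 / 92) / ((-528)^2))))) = 0.00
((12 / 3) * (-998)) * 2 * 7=-55888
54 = 54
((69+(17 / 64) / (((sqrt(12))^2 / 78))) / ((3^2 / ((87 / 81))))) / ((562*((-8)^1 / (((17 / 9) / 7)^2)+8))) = -75873193 / 514624389120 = -0.00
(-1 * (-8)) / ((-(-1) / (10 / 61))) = 80 / 61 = 1.31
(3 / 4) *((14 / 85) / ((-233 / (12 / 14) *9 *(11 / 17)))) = -1 / 12815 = -0.00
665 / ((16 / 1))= 665 / 16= 41.56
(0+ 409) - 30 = 379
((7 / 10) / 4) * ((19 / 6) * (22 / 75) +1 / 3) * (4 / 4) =497 / 2250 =0.22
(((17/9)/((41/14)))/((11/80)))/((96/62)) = 36890/12177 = 3.03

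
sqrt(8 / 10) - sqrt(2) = -sqrt(2) + 2 * sqrt(5) / 5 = -0.52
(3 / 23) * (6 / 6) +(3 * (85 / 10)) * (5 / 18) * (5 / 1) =9811 / 276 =35.55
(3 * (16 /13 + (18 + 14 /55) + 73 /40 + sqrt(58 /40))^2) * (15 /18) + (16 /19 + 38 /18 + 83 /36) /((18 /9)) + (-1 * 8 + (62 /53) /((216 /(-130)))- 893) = 24379 * sqrt(145) /2288 + 17070988146913 /71166446208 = 368.18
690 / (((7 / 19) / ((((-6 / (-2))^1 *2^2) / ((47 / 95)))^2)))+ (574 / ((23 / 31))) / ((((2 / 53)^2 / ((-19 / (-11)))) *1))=15963583088381 / 7824278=2040262.77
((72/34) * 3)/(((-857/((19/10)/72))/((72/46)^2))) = -18468/38535005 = -0.00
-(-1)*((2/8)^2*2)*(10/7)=0.18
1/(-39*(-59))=1/2301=0.00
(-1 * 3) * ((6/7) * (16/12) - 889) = 18645/7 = 2663.57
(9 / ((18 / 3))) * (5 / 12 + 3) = 41 / 8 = 5.12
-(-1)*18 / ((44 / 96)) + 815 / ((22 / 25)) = 21239 / 22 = 965.41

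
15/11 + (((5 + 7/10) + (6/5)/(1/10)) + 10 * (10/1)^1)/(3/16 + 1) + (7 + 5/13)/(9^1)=4128479/40755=101.30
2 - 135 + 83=-50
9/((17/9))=81/17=4.76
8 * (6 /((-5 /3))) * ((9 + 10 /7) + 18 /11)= -133776 /385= -347.47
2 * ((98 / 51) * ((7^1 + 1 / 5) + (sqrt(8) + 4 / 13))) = 392 * sqrt(2) / 51 + 95648 / 3315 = 39.72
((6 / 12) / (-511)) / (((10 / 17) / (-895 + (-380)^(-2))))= 2197045983 / 1475768000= 1.49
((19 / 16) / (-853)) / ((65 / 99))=-1881 / 887120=-0.00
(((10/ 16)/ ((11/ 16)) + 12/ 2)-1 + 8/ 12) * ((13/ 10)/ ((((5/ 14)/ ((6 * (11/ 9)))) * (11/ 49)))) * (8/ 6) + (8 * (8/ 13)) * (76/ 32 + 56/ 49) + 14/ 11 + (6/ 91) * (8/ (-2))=716798534/ 675675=1060.86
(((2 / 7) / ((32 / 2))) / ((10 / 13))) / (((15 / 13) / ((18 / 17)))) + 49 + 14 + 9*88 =20349507 / 23800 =855.02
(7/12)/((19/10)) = 35/114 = 0.31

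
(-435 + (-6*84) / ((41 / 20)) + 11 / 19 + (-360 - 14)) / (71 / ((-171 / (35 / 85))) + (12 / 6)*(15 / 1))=-125655840 / 3555233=-35.34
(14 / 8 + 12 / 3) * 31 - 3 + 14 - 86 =413 / 4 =103.25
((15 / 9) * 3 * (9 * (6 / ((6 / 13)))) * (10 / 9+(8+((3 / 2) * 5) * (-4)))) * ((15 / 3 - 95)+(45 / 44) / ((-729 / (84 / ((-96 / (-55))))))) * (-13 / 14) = -9271665325 / 9072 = -1022008.96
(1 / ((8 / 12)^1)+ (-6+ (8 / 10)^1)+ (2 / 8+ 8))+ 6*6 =811 / 20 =40.55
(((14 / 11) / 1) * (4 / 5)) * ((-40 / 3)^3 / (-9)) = 716800 / 2673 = 268.16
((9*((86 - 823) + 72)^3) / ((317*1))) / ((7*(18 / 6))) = -126034125 / 317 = -397583.99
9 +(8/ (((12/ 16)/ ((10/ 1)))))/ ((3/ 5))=1681/ 9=186.78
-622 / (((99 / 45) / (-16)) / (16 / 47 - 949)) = -2218649120 / 517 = -4291390.95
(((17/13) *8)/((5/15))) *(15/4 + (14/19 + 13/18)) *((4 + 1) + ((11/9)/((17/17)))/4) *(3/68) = 680533/17784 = 38.27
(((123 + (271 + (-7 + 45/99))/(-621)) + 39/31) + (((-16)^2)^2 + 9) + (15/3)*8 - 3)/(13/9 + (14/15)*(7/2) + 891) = 69569663675/948383403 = 73.36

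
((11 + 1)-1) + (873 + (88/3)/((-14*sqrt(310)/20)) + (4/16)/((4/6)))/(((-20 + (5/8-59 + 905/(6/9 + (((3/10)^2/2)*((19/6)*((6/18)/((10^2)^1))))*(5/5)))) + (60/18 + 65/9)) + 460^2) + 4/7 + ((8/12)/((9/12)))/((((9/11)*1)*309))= 2489423593665313778/214993824287753007-169080384*sqrt(310)/266283453310973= 11.58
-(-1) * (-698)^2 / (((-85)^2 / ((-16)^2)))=124724224 / 7225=17262.87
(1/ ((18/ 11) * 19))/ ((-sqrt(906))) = -11 * sqrt(906)/ 309852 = -0.00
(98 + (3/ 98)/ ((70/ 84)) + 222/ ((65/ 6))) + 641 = 483820/ 637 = 759.53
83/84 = 0.99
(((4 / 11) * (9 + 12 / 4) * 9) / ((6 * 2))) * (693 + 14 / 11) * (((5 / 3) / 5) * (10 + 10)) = 1832880 / 121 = 15147.77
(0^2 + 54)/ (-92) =-27/ 46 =-0.59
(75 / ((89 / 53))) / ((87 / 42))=55650 / 2581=21.56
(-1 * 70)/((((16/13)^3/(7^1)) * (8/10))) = -2691325/8192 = -328.53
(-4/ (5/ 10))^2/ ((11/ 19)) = 1216/ 11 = 110.55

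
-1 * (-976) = 976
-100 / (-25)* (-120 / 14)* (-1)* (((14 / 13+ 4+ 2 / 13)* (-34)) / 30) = -18496 / 91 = -203.25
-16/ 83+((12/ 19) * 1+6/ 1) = 10154/ 1577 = 6.44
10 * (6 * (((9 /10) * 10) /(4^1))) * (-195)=-26325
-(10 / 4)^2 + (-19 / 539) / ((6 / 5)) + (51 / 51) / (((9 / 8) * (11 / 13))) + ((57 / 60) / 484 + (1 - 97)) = -432125521 / 4268880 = -101.23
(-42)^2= 1764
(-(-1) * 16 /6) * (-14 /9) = -112 /27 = -4.15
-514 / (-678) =257 / 339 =0.76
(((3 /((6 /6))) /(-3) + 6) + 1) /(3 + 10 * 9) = 2 /31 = 0.06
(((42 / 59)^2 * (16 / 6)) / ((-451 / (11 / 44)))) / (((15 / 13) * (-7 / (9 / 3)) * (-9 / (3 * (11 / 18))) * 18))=-0.00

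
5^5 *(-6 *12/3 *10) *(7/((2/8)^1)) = -21000000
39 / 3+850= 863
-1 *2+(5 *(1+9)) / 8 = 17 / 4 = 4.25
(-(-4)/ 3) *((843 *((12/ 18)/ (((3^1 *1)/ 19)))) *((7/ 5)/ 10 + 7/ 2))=3886792/ 225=17274.63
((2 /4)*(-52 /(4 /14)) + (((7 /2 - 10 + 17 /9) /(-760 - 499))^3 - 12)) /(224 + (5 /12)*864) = -1198759136245597 /6796847921372352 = -0.18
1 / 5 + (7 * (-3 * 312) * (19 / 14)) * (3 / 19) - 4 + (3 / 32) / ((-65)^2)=-190334557 / 135200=-1407.80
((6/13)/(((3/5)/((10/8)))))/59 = 25/1534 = 0.02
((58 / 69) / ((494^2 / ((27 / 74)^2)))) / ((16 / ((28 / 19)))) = 49329 / 1167962152864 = 0.00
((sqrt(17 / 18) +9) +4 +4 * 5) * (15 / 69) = 7.39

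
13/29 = 0.45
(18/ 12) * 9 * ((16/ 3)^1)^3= 2048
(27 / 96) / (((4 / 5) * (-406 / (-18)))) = 405 / 25984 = 0.02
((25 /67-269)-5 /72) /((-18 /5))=6480955 /86832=74.64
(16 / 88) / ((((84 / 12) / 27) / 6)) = 324 / 77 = 4.21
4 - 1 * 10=-6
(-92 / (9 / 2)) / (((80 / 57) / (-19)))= 8303 / 30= 276.77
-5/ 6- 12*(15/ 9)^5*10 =-250135/ 162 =-1544.04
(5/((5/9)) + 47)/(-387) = -56/387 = -0.14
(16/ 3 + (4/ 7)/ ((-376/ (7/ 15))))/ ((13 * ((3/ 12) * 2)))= 7519/ 9165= 0.82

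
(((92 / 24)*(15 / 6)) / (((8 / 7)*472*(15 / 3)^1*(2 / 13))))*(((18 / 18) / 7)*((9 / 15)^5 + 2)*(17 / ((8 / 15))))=33003919 / 151040000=0.22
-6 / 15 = -2 / 5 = -0.40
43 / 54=0.80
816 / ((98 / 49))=408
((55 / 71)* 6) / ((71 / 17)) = 5610 / 5041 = 1.11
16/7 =2.29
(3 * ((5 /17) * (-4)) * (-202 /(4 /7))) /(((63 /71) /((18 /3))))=143420 /17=8436.47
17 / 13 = 1.31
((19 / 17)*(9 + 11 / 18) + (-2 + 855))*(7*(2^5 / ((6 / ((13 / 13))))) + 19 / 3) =34623955 / 918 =37716.73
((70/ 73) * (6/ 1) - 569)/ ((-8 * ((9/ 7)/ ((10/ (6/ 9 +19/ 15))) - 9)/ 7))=-50368325/ 894396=-56.32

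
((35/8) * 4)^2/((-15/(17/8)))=-4165/96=-43.39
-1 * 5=-5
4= 4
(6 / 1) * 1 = 6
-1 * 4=-4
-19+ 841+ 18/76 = 31245/38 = 822.24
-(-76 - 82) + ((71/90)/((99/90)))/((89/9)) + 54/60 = 1556341/9790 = 158.97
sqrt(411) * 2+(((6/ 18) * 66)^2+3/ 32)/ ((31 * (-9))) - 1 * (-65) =2 * sqrt(411)+564829/ 8928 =103.81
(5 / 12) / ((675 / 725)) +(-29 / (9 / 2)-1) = -2267 / 324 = -7.00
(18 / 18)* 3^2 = 9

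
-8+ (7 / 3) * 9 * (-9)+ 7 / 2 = -387 / 2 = -193.50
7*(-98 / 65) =-686 / 65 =-10.55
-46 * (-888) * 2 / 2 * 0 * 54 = 0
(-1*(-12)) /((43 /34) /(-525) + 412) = 214200 /7354157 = 0.03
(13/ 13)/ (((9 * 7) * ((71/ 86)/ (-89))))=-7654/ 4473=-1.71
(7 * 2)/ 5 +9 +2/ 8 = 241/ 20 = 12.05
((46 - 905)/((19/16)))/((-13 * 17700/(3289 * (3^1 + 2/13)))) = 35641628/1092975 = 32.61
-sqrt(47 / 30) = -sqrt(1410) / 30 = -1.25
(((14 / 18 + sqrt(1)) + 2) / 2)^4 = 83521 / 6561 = 12.73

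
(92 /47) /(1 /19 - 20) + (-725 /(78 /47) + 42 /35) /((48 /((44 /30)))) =-33537506501 /2500945200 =-13.41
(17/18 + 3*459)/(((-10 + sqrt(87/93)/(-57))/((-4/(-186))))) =-2.96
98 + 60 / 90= 296 / 3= 98.67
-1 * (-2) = 2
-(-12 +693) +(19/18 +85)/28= -341675/504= -677.93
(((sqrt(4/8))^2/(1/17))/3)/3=17/18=0.94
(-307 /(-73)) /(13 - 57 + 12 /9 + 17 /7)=-0.10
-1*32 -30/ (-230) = -733/ 23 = -31.87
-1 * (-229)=229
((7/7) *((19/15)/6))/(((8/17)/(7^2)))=15827/720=21.98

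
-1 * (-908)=908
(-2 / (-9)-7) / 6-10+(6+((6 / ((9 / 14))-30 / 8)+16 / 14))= 1.60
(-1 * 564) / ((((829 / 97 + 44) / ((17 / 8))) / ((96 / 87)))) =-1240048 / 49271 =-25.17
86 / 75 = 1.15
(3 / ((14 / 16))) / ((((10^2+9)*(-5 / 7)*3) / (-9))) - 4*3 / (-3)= 4.13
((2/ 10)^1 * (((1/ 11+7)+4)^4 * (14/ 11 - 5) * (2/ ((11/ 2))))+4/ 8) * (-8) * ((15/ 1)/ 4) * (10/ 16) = 1089811736445/ 14172488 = 76896.29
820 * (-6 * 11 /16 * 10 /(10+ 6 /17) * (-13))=679575 /16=42473.44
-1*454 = -454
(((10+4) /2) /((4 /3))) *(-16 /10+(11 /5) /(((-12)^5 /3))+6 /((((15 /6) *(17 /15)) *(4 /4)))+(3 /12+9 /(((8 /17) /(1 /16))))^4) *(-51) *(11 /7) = -99235443971191 /48318382080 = -2053.78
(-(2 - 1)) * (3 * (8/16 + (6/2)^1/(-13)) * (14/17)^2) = -2058/3757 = -0.55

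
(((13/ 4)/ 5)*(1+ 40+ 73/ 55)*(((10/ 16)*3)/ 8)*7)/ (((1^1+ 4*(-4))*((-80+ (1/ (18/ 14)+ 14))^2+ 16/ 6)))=-306423/ 433444000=-0.00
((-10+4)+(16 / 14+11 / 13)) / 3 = -365 / 273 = -1.34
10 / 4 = 5 / 2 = 2.50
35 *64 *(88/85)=39424/17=2319.06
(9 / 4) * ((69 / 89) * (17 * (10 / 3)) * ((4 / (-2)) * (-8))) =140760 / 89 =1581.57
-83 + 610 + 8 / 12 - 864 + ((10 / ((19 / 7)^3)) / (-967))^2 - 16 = -46499634674763613 / 131976257455227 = -352.33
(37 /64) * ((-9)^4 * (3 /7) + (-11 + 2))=181485 /112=1620.40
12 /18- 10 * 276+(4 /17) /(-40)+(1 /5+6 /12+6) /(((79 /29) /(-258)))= -136739771 /40290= -3393.89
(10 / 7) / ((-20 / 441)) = -63 / 2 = -31.50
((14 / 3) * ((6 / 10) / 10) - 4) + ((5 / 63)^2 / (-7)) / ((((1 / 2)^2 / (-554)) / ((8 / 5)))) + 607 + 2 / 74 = 15586545197 / 25699275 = 606.50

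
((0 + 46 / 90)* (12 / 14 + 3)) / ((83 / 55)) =759 / 581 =1.31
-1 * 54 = -54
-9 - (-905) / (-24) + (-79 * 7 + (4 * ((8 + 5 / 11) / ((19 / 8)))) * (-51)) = -6650761 / 5016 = -1325.91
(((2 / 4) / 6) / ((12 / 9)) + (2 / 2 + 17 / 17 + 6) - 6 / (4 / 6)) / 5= -3 / 16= -0.19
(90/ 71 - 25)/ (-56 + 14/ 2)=1685/ 3479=0.48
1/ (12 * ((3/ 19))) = 19/ 36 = 0.53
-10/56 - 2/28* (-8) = 11/28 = 0.39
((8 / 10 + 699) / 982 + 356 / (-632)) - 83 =-16068472 / 193945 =-82.85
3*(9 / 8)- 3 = 3 / 8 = 0.38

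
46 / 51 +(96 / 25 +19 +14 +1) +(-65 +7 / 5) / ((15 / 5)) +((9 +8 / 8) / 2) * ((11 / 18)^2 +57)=41917153 / 137700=304.41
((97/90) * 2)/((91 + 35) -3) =97/5535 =0.02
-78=-78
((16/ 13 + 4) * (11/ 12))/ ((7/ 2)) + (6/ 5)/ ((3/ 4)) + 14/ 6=2413/ 455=5.30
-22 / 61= -0.36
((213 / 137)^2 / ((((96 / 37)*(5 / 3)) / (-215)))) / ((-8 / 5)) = 75.11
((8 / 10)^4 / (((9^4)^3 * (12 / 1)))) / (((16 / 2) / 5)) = 0.00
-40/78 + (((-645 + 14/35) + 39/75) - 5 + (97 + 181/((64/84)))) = -4914473/15600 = -315.03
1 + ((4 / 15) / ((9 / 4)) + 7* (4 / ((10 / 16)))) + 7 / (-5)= 1202 / 27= 44.52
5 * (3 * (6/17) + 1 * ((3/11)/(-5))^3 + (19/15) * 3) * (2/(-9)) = -27484232/5091075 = -5.40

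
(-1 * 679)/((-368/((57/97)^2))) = 22743/35696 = 0.64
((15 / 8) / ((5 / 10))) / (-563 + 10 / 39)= -585 / 87788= -0.01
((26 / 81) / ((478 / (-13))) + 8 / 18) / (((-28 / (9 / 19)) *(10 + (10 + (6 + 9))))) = -241 / 1144332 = -0.00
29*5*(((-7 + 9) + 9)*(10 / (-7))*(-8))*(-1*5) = -638000 / 7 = -91142.86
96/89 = 1.08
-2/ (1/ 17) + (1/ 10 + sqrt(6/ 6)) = -32.90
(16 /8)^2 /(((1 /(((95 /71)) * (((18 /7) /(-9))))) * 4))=-190 /497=-0.38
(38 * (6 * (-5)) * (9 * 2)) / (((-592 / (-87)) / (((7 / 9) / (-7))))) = 24795 / 74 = 335.07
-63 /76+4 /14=-289 /532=-0.54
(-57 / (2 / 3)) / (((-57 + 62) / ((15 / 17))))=-513 / 34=-15.09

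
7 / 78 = 0.09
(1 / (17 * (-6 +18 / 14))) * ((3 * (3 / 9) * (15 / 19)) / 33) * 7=-245 / 117249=-0.00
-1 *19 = -19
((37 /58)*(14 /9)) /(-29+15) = -37 /522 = -0.07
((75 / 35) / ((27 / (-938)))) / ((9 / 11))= -7370 / 81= -90.99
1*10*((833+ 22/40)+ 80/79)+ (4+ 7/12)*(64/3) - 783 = 10893095/1422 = 7660.40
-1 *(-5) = 5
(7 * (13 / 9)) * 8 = 728 / 9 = 80.89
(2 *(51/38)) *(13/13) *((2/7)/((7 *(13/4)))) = 408/12103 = 0.03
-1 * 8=-8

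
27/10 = 2.70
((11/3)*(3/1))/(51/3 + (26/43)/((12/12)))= 473/757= 0.62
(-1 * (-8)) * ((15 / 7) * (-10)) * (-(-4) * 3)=-14400 / 7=-2057.14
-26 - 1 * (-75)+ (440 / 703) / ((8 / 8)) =34887 / 703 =49.63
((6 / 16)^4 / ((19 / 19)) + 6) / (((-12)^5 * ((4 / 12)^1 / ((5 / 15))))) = -8219 / 339738624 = -0.00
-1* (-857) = 857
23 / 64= 0.36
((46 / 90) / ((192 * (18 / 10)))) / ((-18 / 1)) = -23 / 279936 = -0.00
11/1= 11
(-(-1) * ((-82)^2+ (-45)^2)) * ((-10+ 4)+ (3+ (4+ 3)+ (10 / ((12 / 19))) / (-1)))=-103529.83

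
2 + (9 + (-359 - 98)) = -446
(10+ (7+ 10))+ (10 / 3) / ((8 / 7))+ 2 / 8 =181 / 6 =30.17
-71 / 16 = -4.44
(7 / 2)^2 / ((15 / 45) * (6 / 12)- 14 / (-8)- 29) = -147 / 325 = -0.45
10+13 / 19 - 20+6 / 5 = -771 / 95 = -8.12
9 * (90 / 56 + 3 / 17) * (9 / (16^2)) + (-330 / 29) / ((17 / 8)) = -16929219 / 3533824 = -4.79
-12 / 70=-6 / 35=-0.17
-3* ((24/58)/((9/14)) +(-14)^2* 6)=-102368/29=-3529.93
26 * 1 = 26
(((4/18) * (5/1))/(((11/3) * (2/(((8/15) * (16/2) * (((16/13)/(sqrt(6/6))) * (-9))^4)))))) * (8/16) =1528823808/314171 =4866.22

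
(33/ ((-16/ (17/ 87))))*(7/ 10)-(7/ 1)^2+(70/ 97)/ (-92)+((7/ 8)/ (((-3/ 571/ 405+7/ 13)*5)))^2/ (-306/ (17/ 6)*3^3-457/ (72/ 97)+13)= -8181739720025344286303/ 165991925877445965712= -49.29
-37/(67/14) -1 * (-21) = 889/67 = 13.27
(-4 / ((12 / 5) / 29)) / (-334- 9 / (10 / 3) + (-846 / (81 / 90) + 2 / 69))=0.04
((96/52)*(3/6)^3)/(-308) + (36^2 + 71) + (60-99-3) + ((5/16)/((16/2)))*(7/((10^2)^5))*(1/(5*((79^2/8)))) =1324414343080000007007/999558560000000000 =1325.00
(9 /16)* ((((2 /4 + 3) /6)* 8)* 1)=21 /8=2.62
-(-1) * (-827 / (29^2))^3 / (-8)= 565609283 / 4758586568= 0.12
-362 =-362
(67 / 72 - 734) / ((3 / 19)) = -1002839 / 216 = -4642.77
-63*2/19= -126/19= -6.63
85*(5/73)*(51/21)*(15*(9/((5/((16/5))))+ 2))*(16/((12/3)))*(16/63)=17941120/10731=1671.90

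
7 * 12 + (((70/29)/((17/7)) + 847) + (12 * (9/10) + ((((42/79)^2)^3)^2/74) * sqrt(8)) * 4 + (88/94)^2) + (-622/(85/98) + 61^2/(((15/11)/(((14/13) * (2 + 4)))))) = 120517877946558726144 * sqrt(2)/2186385908171943675113317 + 1266440212129/70787405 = 17890.76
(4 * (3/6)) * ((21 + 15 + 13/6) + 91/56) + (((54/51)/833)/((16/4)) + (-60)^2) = 625279009/169932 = 3679.58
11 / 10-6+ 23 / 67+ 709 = 471977 / 670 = 704.44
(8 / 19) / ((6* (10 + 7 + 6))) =4 / 1311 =0.00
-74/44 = -37/22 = -1.68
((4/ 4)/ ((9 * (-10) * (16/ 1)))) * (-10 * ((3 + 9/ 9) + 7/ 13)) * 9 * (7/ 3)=413/ 624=0.66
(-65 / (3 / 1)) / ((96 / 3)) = -65 / 96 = -0.68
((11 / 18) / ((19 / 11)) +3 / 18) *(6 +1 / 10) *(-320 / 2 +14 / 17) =-2448479 / 4845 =-505.36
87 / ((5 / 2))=174 / 5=34.80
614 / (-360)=-307 / 180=-1.71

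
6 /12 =1 /2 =0.50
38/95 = 2/5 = 0.40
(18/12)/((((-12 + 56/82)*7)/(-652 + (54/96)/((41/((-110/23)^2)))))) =169613061/13745536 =12.34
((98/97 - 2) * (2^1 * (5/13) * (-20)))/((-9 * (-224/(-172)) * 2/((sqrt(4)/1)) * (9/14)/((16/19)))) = -1100800/646893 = -1.70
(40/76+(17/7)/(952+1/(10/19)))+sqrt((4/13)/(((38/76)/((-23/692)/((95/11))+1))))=670960/1268687+sqrt(27983249970)/213655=1.31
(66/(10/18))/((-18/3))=-99/5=-19.80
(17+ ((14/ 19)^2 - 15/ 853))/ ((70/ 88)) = 237451896/ 10777655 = 22.03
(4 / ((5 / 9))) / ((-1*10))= -0.72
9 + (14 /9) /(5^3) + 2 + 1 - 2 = 11264 /1125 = 10.01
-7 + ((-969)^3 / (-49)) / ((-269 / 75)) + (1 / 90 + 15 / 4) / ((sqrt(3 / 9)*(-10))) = -68239082942 / 13181 - 677*sqrt(3) / 1800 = -5177080.00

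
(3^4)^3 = 531441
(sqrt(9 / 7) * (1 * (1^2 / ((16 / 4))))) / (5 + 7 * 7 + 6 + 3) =sqrt(7) / 588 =0.00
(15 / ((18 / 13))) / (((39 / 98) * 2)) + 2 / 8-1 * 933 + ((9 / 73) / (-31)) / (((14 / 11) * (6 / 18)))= -524168195 / 570276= -919.15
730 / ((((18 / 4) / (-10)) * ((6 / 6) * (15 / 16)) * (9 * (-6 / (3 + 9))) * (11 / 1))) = 93440 / 2673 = 34.96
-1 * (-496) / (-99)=-496 / 99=-5.01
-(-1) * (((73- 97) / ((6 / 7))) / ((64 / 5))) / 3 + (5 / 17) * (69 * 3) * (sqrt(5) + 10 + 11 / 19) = 1035 * sqrt(5) / 17 + 9974375 / 15504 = 779.48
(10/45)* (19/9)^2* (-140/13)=-101080/9477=-10.67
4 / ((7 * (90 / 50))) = 20 / 63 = 0.32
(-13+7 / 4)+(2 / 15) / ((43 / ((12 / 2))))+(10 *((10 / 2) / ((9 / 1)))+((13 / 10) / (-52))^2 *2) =-5.67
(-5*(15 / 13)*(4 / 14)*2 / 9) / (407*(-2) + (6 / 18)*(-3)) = 0.00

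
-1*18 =-18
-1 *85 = -85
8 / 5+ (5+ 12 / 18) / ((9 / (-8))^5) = -1368104 / 885735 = -1.54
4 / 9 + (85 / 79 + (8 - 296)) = -203687 / 711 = -286.48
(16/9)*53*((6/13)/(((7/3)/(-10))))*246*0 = 0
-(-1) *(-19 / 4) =-19 / 4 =-4.75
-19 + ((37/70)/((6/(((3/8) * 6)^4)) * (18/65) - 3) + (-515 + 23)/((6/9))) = -13282453/17542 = -757.18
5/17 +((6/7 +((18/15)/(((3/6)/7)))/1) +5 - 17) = 3541/595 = 5.95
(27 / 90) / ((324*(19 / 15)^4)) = 375 / 1042568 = 0.00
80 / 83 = 0.96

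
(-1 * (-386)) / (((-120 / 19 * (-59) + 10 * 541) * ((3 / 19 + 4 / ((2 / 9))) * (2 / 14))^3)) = 8627119879 / 2255830239375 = 0.00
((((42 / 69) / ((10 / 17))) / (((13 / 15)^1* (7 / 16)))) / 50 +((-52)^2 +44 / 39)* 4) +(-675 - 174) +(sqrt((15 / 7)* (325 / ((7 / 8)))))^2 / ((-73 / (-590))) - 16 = 1314577373623 / 80214225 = 16388.33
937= 937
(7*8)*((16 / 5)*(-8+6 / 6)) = -6272 / 5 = -1254.40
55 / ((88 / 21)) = 105 / 8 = 13.12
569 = 569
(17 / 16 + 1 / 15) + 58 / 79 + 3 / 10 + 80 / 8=230617 / 18960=12.16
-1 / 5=-0.20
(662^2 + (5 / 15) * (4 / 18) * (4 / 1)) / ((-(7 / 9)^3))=-319480092 / 343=-931428.84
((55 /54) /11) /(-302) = -5 /16308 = -0.00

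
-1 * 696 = -696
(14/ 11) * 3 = 42/ 11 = 3.82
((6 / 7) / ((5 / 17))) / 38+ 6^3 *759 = 109022811 / 665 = 163944.08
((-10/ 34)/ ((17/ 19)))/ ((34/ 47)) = -4465/ 9826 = -0.45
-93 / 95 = -0.98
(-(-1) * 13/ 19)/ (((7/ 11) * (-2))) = -143/ 266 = -0.54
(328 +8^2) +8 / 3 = 1184 / 3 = 394.67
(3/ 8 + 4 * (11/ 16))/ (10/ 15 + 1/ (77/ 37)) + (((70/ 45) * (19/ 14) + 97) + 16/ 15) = 1963367/ 19080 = 102.90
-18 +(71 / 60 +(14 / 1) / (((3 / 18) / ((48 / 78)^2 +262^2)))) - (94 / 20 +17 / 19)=1110897866219 / 192660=5766105.40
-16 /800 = -1 /50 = -0.02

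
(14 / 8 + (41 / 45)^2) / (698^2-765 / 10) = 20899 / 3945732750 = 0.00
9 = 9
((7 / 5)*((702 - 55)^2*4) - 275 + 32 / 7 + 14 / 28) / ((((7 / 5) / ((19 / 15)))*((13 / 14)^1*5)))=3117440827 / 6825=456767.89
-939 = -939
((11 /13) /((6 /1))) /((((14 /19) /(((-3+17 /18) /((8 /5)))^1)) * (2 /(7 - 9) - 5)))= 0.04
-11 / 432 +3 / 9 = 133 / 432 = 0.31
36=36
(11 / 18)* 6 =11 / 3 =3.67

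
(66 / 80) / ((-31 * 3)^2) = 0.00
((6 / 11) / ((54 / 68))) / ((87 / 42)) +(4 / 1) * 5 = 58372 / 2871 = 20.33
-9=-9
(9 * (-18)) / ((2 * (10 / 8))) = -324 / 5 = -64.80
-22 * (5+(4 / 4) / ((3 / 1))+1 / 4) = -737 / 6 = -122.83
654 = 654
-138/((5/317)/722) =-31584612/5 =-6316922.40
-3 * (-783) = 2349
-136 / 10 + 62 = 242 / 5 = 48.40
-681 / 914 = -0.75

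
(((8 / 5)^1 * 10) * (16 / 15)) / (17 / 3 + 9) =64 / 55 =1.16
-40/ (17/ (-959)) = 38360/ 17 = 2256.47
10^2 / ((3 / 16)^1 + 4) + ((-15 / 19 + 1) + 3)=34487 / 1273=27.09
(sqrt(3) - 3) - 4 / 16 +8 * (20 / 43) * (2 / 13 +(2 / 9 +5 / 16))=-13843 / 20124 +sqrt(3)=1.04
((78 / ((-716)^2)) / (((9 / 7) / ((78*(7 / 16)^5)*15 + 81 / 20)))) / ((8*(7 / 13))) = 3367454961 / 5375587778560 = 0.00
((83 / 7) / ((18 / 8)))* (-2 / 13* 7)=-664 / 117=-5.68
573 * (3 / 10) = 1719 / 10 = 171.90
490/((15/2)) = 196/3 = 65.33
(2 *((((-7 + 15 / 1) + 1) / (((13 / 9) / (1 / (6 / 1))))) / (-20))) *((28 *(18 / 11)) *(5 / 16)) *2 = -1701 / 572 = -2.97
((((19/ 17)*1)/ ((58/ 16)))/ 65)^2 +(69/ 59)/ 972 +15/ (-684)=-1930494104746/ 93241914752025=-0.02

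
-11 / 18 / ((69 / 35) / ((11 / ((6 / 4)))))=-4235 / 1863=-2.27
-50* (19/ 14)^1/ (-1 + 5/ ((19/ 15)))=-9025/ 392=-23.02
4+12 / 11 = 56 / 11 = 5.09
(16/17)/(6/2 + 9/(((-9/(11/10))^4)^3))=502096953744000000000000/1600434040112353282404257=0.31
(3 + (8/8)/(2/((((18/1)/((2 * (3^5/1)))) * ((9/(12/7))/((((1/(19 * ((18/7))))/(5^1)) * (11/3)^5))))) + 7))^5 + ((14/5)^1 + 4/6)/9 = 11704901916317151235465883703016268/45863520571914121833748329914865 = 255.21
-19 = -19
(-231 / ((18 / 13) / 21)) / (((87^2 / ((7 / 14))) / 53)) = -371371 / 30276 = -12.27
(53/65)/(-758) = -53/49270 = -0.00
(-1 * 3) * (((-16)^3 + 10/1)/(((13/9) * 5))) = 110322/65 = 1697.26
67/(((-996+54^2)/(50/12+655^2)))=14971.33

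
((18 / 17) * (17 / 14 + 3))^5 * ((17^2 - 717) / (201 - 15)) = -3011376965124438 / 739769634569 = -4070.70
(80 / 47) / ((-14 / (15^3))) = -135000 / 329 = -410.33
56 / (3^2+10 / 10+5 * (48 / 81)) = 108 / 25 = 4.32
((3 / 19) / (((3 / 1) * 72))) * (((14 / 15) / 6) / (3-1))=7 / 123120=0.00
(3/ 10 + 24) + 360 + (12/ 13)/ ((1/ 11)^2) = 64479/ 130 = 495.99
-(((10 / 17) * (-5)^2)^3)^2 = -244140625000000 / 24137569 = -10114549.03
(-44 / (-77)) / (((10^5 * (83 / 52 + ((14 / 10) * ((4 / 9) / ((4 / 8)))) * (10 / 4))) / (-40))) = -468 / 9638125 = -0.00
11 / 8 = 1.38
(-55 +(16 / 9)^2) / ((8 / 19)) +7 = -75245 / 648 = -116.12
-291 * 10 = -2910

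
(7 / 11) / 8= 7 / 88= 0.08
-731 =-731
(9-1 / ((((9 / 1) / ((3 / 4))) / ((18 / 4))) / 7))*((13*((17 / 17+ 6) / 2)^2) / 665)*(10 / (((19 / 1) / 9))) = 41769 / 5776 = 7.23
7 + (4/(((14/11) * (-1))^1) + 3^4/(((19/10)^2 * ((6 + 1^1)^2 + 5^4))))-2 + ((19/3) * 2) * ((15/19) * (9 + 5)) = 141.89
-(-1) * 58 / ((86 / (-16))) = -464 / 43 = -10.79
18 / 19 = 0.95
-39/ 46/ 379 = -39/ 17434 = -0.00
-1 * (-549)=549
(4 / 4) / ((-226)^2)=1 / 51076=0.00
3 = 3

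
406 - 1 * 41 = 365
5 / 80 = 1 / 16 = 0.06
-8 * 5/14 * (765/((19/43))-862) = -2483.76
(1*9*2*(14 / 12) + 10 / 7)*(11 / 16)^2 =18997 / 1792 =10.60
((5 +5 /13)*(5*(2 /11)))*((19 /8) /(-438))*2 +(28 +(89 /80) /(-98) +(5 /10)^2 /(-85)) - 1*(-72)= 83422347823 /834785952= 99.93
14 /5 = 2.80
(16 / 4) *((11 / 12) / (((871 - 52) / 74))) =814 / 2457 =0.33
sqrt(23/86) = sqrt(1978)/86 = 0.52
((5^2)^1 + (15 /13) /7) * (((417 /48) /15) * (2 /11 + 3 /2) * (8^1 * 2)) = 1177747 /3003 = 392.19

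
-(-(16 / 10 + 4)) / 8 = 7 / 10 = 0.70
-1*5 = -5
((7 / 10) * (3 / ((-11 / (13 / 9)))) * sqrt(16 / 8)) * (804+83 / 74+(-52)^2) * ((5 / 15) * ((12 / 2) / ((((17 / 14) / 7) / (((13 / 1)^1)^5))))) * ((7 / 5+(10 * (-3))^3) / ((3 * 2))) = 26360568768197.81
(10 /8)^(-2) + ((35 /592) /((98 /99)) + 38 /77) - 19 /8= -2693487 /2279200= -1.18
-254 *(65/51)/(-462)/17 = 8255/200277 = 0.04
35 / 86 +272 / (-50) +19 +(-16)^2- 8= 261.97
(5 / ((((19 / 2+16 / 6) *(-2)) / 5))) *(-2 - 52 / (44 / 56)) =56250 / 803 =70.05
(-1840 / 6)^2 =846400 / 9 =94044.44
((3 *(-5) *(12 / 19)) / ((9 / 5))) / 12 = -25 / 57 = -0.44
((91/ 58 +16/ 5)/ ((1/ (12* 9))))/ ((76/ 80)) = 298728/ 551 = 542.16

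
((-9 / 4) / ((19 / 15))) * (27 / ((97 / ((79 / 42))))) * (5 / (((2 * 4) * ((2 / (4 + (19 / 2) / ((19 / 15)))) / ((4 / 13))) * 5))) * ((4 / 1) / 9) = -245295 / 2683408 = -0.09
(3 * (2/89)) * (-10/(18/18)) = -60/89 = -0.67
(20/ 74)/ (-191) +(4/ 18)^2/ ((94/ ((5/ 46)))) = -840275/ 618793587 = -0.00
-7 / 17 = -0.41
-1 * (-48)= 48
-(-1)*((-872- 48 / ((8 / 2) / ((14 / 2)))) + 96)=-860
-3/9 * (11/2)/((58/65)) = -2.05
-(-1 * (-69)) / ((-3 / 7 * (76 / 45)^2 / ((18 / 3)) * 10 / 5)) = 978075 / 5776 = 169.33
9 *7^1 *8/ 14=36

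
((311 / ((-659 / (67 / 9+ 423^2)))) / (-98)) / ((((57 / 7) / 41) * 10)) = 433.87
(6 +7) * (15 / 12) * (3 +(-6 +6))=195 / 4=48.75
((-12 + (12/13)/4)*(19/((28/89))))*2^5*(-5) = 113724.40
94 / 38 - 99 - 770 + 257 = -11581 / 19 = -609.53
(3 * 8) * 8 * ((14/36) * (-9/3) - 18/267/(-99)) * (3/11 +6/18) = -1461120/10769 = -135.68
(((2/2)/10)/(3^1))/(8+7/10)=1/261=0.00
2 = 2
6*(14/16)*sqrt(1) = 21/4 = 5.25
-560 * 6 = -3360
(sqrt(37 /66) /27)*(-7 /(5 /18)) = -0.70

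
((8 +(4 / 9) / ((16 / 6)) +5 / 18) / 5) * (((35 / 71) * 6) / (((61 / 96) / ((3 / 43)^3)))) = 919296 / 344344817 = 0.00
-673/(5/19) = -12787/5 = -2557.40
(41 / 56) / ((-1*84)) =-41 / 4704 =-0.01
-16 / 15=-1.07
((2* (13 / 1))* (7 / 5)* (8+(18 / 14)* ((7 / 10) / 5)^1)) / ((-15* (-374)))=37219 / 701250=0.05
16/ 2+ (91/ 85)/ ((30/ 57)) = 8529/ 850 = 10.03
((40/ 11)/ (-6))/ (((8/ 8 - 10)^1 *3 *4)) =5/ 891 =0.01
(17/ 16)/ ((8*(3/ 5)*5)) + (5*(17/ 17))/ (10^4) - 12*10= -5757851/ 48000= -119.96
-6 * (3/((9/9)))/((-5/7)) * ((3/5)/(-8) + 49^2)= 6050331/100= 60503.31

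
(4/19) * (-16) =-64/19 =-3.37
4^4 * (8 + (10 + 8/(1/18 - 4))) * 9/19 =2612736/1349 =1936.79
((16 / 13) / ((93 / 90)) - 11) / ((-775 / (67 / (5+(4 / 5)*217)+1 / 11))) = 18096834 / 3067968475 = 0.01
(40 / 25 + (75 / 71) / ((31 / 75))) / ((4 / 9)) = 411597 / 44020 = 9.35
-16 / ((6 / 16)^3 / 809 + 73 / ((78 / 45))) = -86155264 / 226779231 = -0.38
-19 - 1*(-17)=-2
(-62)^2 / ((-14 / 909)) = -1747098 / 7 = -249585.43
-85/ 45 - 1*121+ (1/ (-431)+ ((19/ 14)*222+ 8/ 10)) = 24328342/ 135765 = 179.19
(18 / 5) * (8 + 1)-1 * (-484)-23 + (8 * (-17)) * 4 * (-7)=21507 / 5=4301.40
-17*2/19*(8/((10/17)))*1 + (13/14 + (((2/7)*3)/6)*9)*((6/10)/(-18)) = -194797/7980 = -24.41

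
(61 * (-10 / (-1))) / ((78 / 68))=20740 / 39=531.79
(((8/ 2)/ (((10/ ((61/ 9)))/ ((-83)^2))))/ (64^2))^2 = 176592412441/ 8493465600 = 20.79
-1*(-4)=4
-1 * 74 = -74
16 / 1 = 16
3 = 3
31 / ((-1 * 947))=-31 / 947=-0.03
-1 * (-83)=83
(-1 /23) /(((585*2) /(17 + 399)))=-16 /1035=-0.02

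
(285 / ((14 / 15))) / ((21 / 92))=65550 / 49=1337.76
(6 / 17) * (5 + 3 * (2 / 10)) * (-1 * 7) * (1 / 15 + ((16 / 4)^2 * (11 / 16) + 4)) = -88592 / 425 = -208.45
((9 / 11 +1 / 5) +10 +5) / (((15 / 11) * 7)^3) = 106601 / 5788125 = 0.02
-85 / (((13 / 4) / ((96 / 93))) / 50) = -544000 / 403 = -1349.88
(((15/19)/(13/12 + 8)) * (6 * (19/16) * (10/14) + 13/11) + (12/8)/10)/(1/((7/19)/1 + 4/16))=104187297/242389840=0.43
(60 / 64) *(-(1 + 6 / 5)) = -33 / 16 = -2.06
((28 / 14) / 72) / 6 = 0.00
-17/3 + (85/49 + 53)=7213/147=49.07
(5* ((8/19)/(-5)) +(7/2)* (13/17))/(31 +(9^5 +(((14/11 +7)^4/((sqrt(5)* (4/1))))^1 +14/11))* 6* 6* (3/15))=535470341378217025/100939304045339417880104-2123472698462115* sqrt(5)/100939304045339417880104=0.00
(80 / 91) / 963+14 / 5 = 1227262 / 438165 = 2.80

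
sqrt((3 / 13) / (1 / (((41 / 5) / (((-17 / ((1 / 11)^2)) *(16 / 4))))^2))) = 41 *sqrt(39) / 534820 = 0.00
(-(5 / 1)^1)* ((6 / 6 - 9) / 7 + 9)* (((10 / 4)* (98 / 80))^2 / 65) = -18865 / 3328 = -5.67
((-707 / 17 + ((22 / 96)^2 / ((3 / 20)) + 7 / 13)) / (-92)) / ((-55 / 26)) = -0.21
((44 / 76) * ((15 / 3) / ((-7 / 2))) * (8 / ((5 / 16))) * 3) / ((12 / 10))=-7040 / 133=-52.93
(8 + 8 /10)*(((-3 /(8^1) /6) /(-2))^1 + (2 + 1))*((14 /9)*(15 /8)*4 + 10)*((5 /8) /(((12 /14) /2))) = 485485 /576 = 842.86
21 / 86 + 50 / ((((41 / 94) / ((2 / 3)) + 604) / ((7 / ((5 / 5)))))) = 321839 / 391042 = 0.82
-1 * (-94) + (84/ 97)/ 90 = 136784/ 1455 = 94.01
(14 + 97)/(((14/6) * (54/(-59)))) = -2183/42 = -51.98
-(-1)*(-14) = -14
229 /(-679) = -229 /679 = -0.34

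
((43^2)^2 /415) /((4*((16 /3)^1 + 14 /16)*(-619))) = -20512806 /38275865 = -0.54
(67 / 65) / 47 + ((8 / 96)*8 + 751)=6889226 / 9165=751.69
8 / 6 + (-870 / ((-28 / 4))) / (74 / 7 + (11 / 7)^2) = 2314 / 213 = 10.86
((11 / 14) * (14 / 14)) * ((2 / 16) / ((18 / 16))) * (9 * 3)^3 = 24057 / 14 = 1718.36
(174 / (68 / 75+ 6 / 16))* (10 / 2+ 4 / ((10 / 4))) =689040 / 769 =896.02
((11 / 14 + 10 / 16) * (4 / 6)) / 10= 79 / 840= 0.09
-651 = -651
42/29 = 1.45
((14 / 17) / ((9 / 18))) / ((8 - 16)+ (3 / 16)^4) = -0.21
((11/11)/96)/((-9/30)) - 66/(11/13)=-11237/144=-78.03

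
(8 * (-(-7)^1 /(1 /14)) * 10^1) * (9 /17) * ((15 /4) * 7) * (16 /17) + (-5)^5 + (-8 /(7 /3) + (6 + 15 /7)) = 201134062 /2023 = 99423.66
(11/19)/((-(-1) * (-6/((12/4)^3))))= -99/38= -2.61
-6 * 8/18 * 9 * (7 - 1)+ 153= 9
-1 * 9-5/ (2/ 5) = -43/ 2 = -21.50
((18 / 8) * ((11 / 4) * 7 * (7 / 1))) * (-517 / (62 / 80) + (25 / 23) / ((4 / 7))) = -9203001885 / 45632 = -201678.69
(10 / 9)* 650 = 6500 / 9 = 722.22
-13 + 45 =32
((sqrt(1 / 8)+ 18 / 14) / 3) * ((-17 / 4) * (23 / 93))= -391 / 868 - 391 * sqrt(2) / 4464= -0.57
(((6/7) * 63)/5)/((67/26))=1404/335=4.19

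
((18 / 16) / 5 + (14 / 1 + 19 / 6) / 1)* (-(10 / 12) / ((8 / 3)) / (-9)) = 2087 / 3456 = 0.60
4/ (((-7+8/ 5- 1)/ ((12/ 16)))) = -15/ 32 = -0.47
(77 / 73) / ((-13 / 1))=-77 / 949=-0.08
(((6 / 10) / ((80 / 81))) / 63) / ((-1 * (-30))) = 9 / 28000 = 0.00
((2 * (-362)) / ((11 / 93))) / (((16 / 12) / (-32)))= 1615968 / 11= 146906.18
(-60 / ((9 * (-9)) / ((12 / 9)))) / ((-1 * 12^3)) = -5 / 8748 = -0.00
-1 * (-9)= 9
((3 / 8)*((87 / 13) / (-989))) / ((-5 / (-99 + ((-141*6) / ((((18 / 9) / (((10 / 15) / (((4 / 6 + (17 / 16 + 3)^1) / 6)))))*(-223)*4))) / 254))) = -166112844741 / 3306237720760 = -0.05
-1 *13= -13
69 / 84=23 / 28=0.82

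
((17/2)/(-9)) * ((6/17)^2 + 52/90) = -4567/6885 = -0.66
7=7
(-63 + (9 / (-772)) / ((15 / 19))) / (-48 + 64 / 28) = 1702659 / 1235200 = 1.38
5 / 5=1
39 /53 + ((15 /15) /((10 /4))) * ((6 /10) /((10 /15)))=1452 /1325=1.10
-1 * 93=-93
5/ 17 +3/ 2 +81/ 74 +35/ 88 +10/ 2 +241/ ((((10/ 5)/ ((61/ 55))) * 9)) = 5238901/ 226440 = 23.14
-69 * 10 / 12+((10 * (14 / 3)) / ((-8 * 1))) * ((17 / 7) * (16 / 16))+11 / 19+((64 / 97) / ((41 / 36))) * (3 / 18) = -70.99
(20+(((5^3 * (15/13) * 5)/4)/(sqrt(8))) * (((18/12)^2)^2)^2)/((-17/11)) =-676603125 * sqrt(2)/905216 - 220/17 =-1069.99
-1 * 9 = -9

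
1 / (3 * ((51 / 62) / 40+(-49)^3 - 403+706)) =-0.00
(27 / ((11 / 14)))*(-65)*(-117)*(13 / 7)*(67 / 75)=23846238 / 55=433567.96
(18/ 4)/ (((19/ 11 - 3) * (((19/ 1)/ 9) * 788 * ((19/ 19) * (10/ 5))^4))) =-891/ 6707456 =-0.00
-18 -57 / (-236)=-4191 / 236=-17.76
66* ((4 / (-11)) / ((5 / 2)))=-48 / 5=-9.60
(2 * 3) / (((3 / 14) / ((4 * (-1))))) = -112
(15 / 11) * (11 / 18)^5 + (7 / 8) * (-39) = -21420631 / 629856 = -34.01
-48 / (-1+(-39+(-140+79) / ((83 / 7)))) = 1328 / 1249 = 1.06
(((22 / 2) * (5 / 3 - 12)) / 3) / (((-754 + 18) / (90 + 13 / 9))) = 280643 / 59616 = 4.71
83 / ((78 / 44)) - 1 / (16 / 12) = 7187 / 156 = 46.07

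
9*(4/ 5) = 7.20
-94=-94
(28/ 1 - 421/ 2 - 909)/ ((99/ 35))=-76405/ 198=-385.88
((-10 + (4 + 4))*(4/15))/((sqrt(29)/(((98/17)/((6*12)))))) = -98*sqrt(29)/66555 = -0.01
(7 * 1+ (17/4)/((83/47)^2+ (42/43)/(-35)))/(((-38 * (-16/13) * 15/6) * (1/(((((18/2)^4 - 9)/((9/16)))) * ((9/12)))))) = 174520524087/278897390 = 625.75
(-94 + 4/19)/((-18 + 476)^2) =-891/1992758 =-0.00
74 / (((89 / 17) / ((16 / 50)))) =10064 / 2225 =4.52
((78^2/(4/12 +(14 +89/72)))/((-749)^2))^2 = 191886050304/395492722113458641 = 0.00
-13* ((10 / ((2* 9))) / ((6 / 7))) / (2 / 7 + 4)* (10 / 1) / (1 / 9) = -3185 / 18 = -176.94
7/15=0.47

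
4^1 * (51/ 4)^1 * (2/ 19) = 102/ 19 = 5.37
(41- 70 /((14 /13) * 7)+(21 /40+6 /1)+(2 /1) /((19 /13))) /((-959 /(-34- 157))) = 40246183 /5101880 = 7.89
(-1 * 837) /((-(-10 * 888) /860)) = -11997 /148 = -81.06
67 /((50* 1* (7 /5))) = 67 /70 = 0.96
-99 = -99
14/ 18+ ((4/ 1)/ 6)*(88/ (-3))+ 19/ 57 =-18.44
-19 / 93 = -0.20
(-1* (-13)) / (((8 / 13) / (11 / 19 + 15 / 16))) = 77909 / 2432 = 32.03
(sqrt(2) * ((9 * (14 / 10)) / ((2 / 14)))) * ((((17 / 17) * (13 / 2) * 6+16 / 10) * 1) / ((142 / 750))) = 1342845 * sqrt(2) / 71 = 26747.46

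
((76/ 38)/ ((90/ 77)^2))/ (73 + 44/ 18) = 847/ 43650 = 0.02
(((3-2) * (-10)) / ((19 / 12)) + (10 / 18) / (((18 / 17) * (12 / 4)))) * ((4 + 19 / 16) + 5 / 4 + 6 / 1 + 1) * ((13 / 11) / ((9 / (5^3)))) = -1801028125 / 1329696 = -1354.47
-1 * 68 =-68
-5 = -5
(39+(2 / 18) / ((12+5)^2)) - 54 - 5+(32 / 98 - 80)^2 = 39517505197 / 6245001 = 6327.86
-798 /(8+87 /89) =-71022 /799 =-88.89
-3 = -3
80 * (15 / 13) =1200 / 13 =92.31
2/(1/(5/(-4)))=-5/2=-2.50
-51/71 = -0.72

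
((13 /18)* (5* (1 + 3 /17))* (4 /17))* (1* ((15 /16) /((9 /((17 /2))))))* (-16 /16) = -1625 /1836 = -0.89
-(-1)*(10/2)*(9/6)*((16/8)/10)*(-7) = -21/2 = -10.50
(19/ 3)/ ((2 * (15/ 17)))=323/ 90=3.59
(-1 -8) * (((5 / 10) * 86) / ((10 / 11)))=-425.70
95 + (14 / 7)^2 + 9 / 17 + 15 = 1947 / 17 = 114.53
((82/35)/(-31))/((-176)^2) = -41/16804480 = -0.00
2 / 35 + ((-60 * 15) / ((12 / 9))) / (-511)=503 / 365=1.38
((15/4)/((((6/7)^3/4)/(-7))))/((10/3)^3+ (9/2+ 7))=-36015/10484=-3.44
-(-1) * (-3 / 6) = -1 / 2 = -0.50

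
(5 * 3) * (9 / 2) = 135 / 2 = 67.50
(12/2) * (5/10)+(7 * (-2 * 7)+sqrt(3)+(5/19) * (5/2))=-3585/38+sqrt(3)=-92.61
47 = 47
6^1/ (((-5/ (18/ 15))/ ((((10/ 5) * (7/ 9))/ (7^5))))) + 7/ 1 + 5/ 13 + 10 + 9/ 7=14568821/ 780325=18.67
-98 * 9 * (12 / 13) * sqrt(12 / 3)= -21168 / 13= -1628.31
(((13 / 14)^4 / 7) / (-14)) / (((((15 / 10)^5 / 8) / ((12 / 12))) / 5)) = -1142440 / 28588707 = -0.04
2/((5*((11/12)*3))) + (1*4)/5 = 52/55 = 0.95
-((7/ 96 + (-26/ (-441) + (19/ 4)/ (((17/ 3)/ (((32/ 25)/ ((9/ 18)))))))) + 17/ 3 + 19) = -161601869/ 5997600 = -26.94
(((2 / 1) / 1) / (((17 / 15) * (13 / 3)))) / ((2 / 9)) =405 / 221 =1.83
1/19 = 0.05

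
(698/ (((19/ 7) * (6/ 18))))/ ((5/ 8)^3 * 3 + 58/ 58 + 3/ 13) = 97563648/ 248273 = 392.97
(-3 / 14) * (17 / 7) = -51 / 98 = -0.52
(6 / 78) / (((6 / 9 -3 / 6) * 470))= 3 / 3055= 0.00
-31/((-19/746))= 23126/19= 1217.16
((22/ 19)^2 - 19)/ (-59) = 6375/ 21299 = 0.30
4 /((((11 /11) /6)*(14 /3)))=36 /7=5.14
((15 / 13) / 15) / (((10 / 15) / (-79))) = -237 / 26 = -9.12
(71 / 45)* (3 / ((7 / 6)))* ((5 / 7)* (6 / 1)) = 852 / 49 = 17.39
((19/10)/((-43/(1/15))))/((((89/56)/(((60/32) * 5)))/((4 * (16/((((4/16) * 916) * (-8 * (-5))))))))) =-532/4381915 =-0.00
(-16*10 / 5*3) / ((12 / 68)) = -544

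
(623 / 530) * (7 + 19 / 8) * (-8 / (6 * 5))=-623 / 212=-2.94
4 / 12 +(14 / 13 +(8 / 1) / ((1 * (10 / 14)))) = 2459 / 195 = 12.61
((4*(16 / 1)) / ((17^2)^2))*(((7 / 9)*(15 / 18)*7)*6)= 15680 / 751689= 0.02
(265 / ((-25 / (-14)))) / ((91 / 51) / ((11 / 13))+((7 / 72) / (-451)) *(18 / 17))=9752424 / 138565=70.38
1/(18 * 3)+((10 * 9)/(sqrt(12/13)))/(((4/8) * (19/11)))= 1/54+330 * sqrt(39)/19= 108.48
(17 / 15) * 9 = 51 / 5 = 10.20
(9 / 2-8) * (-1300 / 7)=650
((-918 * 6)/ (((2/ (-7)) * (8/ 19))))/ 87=61047/ 116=526.27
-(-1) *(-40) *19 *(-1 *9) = 6840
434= 434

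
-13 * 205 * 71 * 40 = -7568600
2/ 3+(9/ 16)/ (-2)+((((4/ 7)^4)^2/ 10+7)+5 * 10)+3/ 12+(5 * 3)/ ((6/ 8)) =77.64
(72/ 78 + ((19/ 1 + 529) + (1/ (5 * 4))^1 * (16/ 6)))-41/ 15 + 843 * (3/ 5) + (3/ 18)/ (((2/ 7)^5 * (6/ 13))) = 92984891/ 74880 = 1241.79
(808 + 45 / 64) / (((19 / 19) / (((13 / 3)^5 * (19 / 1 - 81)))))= -595727365831 / 7776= -76611029.56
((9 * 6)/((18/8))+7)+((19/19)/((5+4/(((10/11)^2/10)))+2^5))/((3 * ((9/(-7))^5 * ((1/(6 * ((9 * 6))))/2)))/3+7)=1778511573/57368243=31.00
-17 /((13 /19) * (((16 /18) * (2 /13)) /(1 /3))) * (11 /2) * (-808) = 1076559 /4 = 269139.75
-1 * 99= -99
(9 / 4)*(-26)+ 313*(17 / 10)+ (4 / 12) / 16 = 113669 / 240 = 473.62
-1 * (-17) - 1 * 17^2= -272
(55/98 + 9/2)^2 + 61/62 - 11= 2322227/148862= 15.60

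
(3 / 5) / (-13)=-0.05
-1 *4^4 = -256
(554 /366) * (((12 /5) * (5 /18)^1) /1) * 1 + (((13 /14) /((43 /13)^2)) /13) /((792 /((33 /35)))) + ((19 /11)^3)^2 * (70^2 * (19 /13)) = 17428857283864544225371 /91642047942004560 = 190184.07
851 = 851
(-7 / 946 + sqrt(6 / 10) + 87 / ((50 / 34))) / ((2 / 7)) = 7 * sqrt(15) / 10 + 9792713 / 47300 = 209.75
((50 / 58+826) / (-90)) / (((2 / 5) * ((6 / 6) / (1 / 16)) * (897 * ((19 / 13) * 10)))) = -7993 / 72996480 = -0.00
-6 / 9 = -2 / 3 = -0.67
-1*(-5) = 5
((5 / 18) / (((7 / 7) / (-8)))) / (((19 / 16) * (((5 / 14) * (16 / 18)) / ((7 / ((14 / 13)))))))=-728 / 19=-38.32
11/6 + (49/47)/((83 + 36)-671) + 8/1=255067/25944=9.83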